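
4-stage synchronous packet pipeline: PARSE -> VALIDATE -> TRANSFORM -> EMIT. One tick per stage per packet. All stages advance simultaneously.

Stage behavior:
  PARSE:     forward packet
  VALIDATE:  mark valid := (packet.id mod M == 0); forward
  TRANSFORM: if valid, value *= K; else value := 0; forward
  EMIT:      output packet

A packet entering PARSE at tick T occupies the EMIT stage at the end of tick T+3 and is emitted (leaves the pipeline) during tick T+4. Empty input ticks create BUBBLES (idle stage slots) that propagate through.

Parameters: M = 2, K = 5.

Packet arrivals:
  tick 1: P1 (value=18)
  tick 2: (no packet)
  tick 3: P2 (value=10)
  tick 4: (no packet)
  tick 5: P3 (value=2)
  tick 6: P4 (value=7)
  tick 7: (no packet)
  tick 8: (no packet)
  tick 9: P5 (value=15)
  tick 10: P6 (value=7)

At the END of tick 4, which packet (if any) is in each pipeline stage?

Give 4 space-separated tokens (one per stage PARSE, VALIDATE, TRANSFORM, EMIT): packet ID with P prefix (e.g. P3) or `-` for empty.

Tick 1: [PARSE:P1(v=18,ok=F), VALIDATE:-, TRANSFORM:-, EMIT:-] out:-; in:P1
Tick 2: [PARSE:-, VALIDATE:P1(v=18,ok=F), TRANSFORM:-, EMIT:-] out:-; in:-
Tick 3: [PARSE:P2(v=10,ok=F), VALIDATE:-, TRANSFORM:P1(v=0,ok=F), EMIT:-] out:-; in:P2
Tick 4: [PARSE:-, VALIDATE:P2(v=10,ok=T), TRANSFORM:-, EMIT:P1(v=0,ok=F)] out:-; in:-
At end of tick 4: ['-', 'P2', '-', 'P1']

Answer: - P2 - P1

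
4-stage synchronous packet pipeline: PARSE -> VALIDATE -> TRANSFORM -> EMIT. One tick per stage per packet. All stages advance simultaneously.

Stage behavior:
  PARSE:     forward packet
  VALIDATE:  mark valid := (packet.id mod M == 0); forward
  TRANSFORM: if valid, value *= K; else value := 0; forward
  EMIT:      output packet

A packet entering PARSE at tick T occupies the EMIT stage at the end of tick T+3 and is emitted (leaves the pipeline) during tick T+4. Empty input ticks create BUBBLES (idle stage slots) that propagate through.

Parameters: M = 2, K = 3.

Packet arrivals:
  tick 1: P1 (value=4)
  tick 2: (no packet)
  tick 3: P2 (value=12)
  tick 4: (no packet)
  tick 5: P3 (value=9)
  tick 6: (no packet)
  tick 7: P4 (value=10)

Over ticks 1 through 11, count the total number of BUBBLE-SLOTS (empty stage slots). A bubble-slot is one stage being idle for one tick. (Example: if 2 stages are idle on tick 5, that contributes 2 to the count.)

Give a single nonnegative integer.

Tick 1: [PARSE:P1(v=4,ok=F), VALIDATE:-, TRANSFORM:-, EMIT:-] out:-; bubbles=3
Tick 2: [PARSE:-, VALIDATE:P1(v=4,ok=F), TRANSFORM:-, EMIT:-] out:-; bubbles=3
Tick 3: [PARSE:P2(v=12,ok=F), VALIDATE:-, TRANSFORM:P1(v=0,ok=F), EMIT:-] out:-; bubbles=2
Tick 4: [PARSE:-, VALIDATE:P2(v=12,ok=T), TRANSFORM:-, EMIT:P1(v=0,ok=F)] out:-; bubbles=2
Tick 5: [PARSE:P3(v=9,ok=F), VALIDATE:-, TRANSFORM:P2(v=36,ok=T), EMIT:-] out:P1(v=0); bubbles=2
Tick 6: [PARSE:-, VALIDATE:P3(v=9,ok=F), TRANSFORM:-, EMIT:P2(v=36,ok=T)] out:-; bubbles=2
Tick 7: [PARSE:P4(v=10,ok=F), VALIDATE:-, TRANSFORM:P3(v=0,ok=F), EMIT:-] out:P2(v=36); bubbles=2
Tick 8: [PARSE:-, VALIDATE:P4(v=10,ok=T), TRANSFORM:-, EMIT:P3(v=0,ok=F)] out:-; bubbles=2
Tick 9: [PARSE:-, VALIDATE:-, TRANSFORM:P4(v=30,ok=T), EMIT:-] out:P3(v=0); bubbles=3
Tick 10: [PARSE:-, VALIDATE:-, TRANSFORM:-, EMIT:P4(v=30,ok=T)] out:-; bubbles=3
Tick 11: [PARSE:-, VALIDATE:-, TRANSFORM:-, EMIT:-] out:P4(v=30); bubbles=4
Total bubble-slots: 28

Answer: 28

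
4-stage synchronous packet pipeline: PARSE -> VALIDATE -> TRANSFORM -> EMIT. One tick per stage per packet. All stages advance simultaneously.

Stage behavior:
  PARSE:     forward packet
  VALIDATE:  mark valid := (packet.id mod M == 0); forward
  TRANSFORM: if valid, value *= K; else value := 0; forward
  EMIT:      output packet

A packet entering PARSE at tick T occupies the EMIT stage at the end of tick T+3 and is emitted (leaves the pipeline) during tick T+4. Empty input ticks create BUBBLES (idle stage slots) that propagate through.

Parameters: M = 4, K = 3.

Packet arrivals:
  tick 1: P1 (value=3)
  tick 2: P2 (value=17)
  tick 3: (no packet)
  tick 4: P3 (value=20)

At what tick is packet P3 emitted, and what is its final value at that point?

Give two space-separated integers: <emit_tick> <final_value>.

Answer: 8 0

Derivation:
Tick 1: [PARSE:P1(v=3,ok=F), VALIDATE:-, TRANSFORM:-, EMIT:-] out:-; in:P1
Tick 2: [PARSE:P2(v=17,ok=F), VALIDATE:P1(v=3,ok=F), TRANSFORM:-, EMIT:-] out:-; in:P2
Tick 3: [PARSE:-, VALIDATE:P2(v=17,ok=F), TRANSFORM:P1(v=0,ok=F), EMIT:-] out:-; in:-
Tick 4: [PARSE:P3(v=20,ok=F), VALIDATE:-, TRANSFORM:P2(v=0,ok=F), EMIT:P1(v=0,ok=F)] out:-; in:P3
Tick 5: [PARSE:-, VALIDATE:P3(v=20,ok=F), TRANSFORM:-, EMIT:P2(v=0,ok=F)] out:P1(v=0); in:-
Tick 6: [PARSE:-, VALIDATE:-, TRANSFORM:P3(v=0,ok=F), EMIT:-] out:P2(v=0); in:-
Tick 7: [PARSE:-, VALIDATE:-, TRANSFORM:-, EMIT:P3(v=0,ok=F)] out:-; in:-
Tick 8: [PARSE:-, VALIDATE:-, TRANSFORM:-, EMIT:-] out:P3(v=0); in:-
P3: arrives tick 4, valid=False (id=3, id%4=3), emit tick 8, final value 0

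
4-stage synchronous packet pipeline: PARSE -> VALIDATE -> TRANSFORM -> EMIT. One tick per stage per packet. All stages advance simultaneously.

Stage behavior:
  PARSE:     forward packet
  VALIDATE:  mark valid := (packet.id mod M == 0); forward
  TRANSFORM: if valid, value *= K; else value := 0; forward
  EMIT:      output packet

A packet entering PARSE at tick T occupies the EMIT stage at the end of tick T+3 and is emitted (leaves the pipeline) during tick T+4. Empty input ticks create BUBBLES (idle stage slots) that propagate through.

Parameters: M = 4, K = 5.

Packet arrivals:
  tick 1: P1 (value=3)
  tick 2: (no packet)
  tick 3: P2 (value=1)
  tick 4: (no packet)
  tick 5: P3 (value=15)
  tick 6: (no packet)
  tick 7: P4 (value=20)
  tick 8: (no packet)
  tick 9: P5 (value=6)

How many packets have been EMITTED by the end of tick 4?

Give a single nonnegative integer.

Tick 1: [PARSE:P1(v=3,ok=F), VALIDATE:-, TRANSFORM:-, EMIT:-] out:-; in:P1
Tick 2: [PARSE:-, VALIDATE:P1(v=3,ok=F), TRANSFORM:-, EMIT:-] out:-; in:-
Tick 3: [PARSE:P2(v=1,ok=F), VALIDATE:-, TRANSFORM:P1(v=0,ok=F), EMIT:-] out:-; in:P2
Tick 4: [PARSE:-, VALIDATE:P2(v=1,ok=F), TRANSFORM:-, EMIT:P1(v=0,ok=F)] out:-; in:-
Emitted by tick 4: []

Answer: 0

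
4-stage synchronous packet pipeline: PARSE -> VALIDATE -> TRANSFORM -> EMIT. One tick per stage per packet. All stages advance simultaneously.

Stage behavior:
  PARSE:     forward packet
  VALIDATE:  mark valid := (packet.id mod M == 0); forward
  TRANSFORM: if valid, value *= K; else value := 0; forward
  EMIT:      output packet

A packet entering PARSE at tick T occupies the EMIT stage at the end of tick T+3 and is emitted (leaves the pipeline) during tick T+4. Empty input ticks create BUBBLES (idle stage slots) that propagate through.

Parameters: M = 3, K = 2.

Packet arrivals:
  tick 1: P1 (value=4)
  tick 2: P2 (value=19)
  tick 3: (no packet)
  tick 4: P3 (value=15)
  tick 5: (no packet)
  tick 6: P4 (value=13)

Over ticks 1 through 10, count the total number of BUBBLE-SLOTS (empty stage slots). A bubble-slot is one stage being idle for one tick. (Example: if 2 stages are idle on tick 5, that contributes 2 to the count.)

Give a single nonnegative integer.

Answer: 24

Derivation:
Tick 1: [PARSE:P1(v=4,ok=F), VALIDATE:-, TRANSFORM:-, EMIT:-] out:-; bubbles=3
Tick 2: [PARSE:P2(v=19,ok=F), VALIDATE:P1(v=4,ok=F), TRANSFORM:-, EMIT:-] out:-; bubbles=2
Tick 3: [PARSE:-, VALIDATE:P2(v=19,ok=F), TRANSFORM:P1(v=0,ok=F), EMIT:-] out:-; bubbles=2
Tick 4: [PARSE:P3(v=15,ok=F), VALIDATE:-, TRANSFORM:P2(v=0,ok=F), EMIT:P1(v=0,ok=F)] out:-; bubbles=1
Tick 5: [PARSE:-, VALIDATE:P3(v=15,ok=T), TRANSFORM:-, EMIT:P2(v=0,ok=F)] out:P1(v=0); bubbles=2
Tick 6: [PARSE:P4(v=13,ok=F), VALIDATE:-, TRANSFORM:P3(v=30,ok=T), EMIT:-] out:P2(v=0); bubbles=2
Tick 7: [PARSE:-, VALIDATE:P4(v=13,ok=F), TRANSFORM:-, EMIT:P3(v=30,ok=T)] out:-; bubbles=2
Tick 8: [PARSE:-, VALIDATE:-, TRANSFORM:P4(v=0,ok=F), EMIT:-] out:P3(v=30); bubbles=3
Tick 9: [PARSE:-, VALIDATE:-, TRANSFORM:-, EMIT:P4(v=0,ok=F)] out:-; bubbles=3
Tick 10: [PARSE:-, VALIDATE:-, TRANSFORM:-, EMIT:-] out:P4(v=0); bubbles=4
Total bubble-slots: 24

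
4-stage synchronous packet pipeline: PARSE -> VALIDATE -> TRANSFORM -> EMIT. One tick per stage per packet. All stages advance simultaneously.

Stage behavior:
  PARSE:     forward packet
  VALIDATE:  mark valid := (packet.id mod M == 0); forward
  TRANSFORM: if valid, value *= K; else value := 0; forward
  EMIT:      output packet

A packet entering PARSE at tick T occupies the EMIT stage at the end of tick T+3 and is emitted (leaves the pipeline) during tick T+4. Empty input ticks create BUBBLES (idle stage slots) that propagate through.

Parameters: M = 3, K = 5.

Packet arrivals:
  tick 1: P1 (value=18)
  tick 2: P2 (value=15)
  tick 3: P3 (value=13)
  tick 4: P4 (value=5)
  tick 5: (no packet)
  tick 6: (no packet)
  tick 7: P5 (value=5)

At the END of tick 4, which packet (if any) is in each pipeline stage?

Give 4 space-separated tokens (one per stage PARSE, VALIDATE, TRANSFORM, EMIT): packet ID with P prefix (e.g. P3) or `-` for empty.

Tick 1: [PARSE:P1(v=18,ok=F), VALIDATE:-, TRANSFORM:-, EMIT:-] out:-; in:P1
Tick 2: [PARSE:P2(v=15,ok=F), VALIDATE:P1(v=18,ok=F), TRANSFORM:-, EMIT:-] out:-; in:P2
Tick 3: [PARSE:P3(v=13,ok=F), VALIDATE:P2(v=15,ok=F), TRANSFORM:P1(v=0,ok=F), EMIT:-] out:-; in:P3
Tick 4: [PARSE:P4(v=5,ok=F), VALIDATE:P3(v=13,ok=T), TRANSFORM:P2(v=0,ok=F), EMIT:P1(v=0,ok=F)] out:-; in:P4
At end of tick 4: ['P4', 'P3', 'P2', 'P1']

Answer: P4 P3 P2 P1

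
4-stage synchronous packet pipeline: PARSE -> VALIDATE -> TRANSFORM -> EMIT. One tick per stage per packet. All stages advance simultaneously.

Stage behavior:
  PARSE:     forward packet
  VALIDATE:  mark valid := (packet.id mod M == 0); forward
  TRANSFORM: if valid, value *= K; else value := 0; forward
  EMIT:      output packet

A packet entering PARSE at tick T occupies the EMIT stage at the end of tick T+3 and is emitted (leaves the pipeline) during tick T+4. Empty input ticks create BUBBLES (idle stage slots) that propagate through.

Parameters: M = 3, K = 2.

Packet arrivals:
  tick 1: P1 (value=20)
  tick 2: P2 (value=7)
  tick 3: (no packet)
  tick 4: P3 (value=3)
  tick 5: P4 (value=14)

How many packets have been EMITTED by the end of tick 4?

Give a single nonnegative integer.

Answer: 0

Derivation:
Tick 1: [PARSE:P1(v=20,ok=F), VALIDATE:-, TRANSFORM:-, EMIT:-] out:-; in:P1
Tick 2: [PARSE:P2(v=7,ok=F), VALIDATE:P1(v=20,ok=F), TRANSFORM:-, EMIT:-] out:-; in:P2
Tick 3: [PARSE:-, VALIDATE:P2(v=7,ok=F), TRANSFORM:P1(v=0,ok=F), EMIT:-] out:-; in:-
Tick 4: [PARSE:P3(v=3,ok=F), VALIDATE:-, TRANSFORM:P2(v=0,ok=F), EMIT:P1(v=0,ok=F)] out:-; in:P3
Emitted by tick 4: []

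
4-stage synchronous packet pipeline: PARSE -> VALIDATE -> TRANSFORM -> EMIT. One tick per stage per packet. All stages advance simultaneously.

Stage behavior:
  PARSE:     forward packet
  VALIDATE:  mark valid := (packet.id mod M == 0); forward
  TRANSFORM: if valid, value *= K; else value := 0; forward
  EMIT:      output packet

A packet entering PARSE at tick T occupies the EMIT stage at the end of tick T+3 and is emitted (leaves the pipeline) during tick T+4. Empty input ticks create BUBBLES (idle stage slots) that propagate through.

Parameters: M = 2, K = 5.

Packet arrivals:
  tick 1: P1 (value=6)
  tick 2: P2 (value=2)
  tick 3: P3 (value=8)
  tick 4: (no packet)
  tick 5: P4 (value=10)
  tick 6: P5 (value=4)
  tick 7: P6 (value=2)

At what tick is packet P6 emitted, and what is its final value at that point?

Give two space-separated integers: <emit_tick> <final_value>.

Answer: 11 10

Derivation:
Tick 1: [PARSE:P1(v=6,ok=F), VALIDATE:-, TRANSFORM:-, EMIT:-] out:-; in:P1
Tick 2: [PARSE:P2(v=2,ok=F), VALIDATE:P1(v=6,ok=F), TRANSFORM:-, EMIT:-] out:-; in:P2
Tick 3: [PARSE:P3(v=8,ok=F), VALIDATE:P2(v=2,ok=T), TRANSFORM:P1(v=0,ok=F), EMIT:-] out:-; in:P3
Tick 4: [PARSE:-, VALIDATE:P3(v=8,ok=F), TRANSFORM:P2(v=10,ok=T), EMIT:P1(v=0,ok=F)] out:-; in:-
Tick 5: [PARSE:P4(v=10,ok=F), VALIDATE:-, TRANSFORM:P3(v=0,ok=F), EMIT:P2(v=10,ok=T)] out:P1(v=0); in:P4
Tick 6: [PARSE:P5(v=4,ok=F), VALIDATE:P4(v=10,ok=T), TRANSFORM:-, EMIT:P3(v=0,ok=F)] out:P2(v=10); in:P5
Tick 7: [PARSE:P6(v=2,ok=F), VALIDATE:P5(v=4,ok=F), TRANSFORM:P4(v=50,ok=T), EMIT:-] out:P3(v=0); in:P6
Tick 8: [PARSE:-, VALIDATE:P6(v=2,ok=T), TRANSFORM:P5(v=0,ok=F), EMIT:P4(v=50,ok=T)] out:-; in:-
Tick 9: [PARSE:-, VALIDATE:-, TRANSFORM:P6(v=10,ok=T), EMIT:P5(v=0,ok=F)] out:P4(v=50); in:-
Tick 10: [PARSE:-, VALIDATE:-, TRANSFORM:-, EMIT:P6(v=10,ok=T)] out:P5(v=0); in:-
Tick 11: [PARSE:-, VALIDATE:-, TRANSFORM:-, EMIT:-] out:P6(v=10); in:-
P6: arrives tick 7, valid=True (id=6, id%2=0), emit tick 11, final value 10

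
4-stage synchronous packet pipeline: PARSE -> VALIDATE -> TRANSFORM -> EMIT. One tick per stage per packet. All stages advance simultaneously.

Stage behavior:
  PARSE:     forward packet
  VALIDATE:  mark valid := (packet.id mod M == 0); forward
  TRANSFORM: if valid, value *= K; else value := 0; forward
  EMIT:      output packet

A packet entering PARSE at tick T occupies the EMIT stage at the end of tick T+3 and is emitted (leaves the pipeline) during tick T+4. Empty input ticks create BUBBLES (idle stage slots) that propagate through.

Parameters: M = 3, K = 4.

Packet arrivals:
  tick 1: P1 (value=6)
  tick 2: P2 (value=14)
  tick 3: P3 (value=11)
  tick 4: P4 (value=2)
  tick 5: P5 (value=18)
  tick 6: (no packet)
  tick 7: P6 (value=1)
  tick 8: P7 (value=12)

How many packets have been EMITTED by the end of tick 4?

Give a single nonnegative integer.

Answer: 0

Derivation:
Tick 1: [PARSE:P1(v=6,ok=F), VALIDATE:-, TRANSFORM:-, EMIT:-] out:-; in:P1
Tick 2: [PARSE:P2(v=14,ok=F), VALIDATE:P1(v=6,ok=F), TRANSFORM:-, EMIT:-] out:-; in:P2
Tick 3: [PARSE:P3(v=11,ok=F), VALIDATE:P2(v=14,ok=F), TRANSFORM:P1(v=0,ok=F), EMIT:-] out:-; in:P3
Tick 4: [PARSE:P4(v=2,ok=F), VALIDATE:P3(v=11,ok=T), TRANSFORM:P2(v=0,ok=F), EMIT:P1(v=0,ok=F)] out:-; in:P4
Emitted by tick 4: []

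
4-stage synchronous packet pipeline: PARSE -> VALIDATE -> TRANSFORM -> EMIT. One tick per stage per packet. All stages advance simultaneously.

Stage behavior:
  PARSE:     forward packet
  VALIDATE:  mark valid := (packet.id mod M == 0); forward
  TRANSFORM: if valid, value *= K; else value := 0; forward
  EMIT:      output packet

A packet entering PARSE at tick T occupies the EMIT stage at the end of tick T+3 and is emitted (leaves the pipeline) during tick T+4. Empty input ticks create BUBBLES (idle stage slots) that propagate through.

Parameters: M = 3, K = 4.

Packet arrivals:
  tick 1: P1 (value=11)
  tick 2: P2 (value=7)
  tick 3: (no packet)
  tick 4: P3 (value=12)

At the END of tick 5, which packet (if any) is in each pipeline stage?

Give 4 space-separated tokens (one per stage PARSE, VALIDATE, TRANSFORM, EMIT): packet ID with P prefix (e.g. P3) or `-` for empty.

Tick 1: [PARSE:P1(v=11,ok=F), VALIDATE:-, TRANSFORM:-, EMIT:-] out:-; in:P1
Tick 2: [PARSE:P2(v=7,ok=F), VALIDATE:P1(v=11,ok=F), TRANSFORM:-, EMIT:-] out:-; in:P2
Tick 3: [PARSE:-, VALIDATE:P2(v=7,ok=F), TRANSFORM:P1(v=0,ok=F), EMIT:-] out:-; in:-
Tick 4: [PARSE:P3(v=12,ok=F), VALIDATE:-, TRANSFORM:P2(v=0,ok=F), EMIT:P1(v=0,ok=F)] out:-; in:P3
Tick 5: [PARSE:-, VALIDATE:P3(v=12,ok=T), TRANSFORM:-, EMIT:P2(v=0,ok=F)] out:P1(v=0); in:-
At end of tick 5: ['-', 'P3', '-', 'P2']

Answer: - P3 - P2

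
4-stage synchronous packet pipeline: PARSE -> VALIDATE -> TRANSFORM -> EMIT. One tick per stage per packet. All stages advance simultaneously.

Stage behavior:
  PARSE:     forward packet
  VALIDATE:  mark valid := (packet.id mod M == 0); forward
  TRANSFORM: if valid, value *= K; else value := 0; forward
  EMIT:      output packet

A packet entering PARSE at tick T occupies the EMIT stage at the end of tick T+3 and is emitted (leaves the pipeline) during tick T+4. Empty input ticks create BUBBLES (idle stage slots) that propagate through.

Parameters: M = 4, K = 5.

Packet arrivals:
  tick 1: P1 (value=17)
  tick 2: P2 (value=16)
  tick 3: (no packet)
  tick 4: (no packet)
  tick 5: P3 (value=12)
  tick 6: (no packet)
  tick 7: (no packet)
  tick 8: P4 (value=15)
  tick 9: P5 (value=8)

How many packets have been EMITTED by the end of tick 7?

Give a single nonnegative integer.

Tick 1: [PARSE:P1(v=17,ok=F), VALIDATE:-, TRANSFORM:-, EMIT:-] out:-; in:P1
Tick 2: [PARSE:P2(v=16,ok=F), VALIDATE:P1(v=17,ok=F), TRANSFORM:-, EMIT:-] out:-; in:P2
Tick 3: [PARSE:-, VALIDATE:P2(v=16,ok=F), TRANSFORM:P1(v=0,ok=F), EMIT:-] out:-; in:-
Tick 4: [PARSE:-, VALIDATE:-, TRANSFORM:P2(v=0,ok=F), EMIT:P1(v=0,ok=F)] out:-; in:-
Tick 5: [PARSE:P3(v=12,ok=F), VALIDATE:-, TRANSFORM:-, EMIT:P2(v=0,ok=F)] out:P1(v=0); in:P3
Tick 6: [PARSE:-, VALIDATE:P3(v=12,ok=F), TRANSFORM:-, EMIT:-] out:P2(v=0); in:-
Tick 7: [PARSE:-, VALIDATE:-, TRANSFORM:P3(v=0,ok=F), EMIT:-] out:-; in:-
Emitted by tick 7: ['P1', 'P2']

Answer: 2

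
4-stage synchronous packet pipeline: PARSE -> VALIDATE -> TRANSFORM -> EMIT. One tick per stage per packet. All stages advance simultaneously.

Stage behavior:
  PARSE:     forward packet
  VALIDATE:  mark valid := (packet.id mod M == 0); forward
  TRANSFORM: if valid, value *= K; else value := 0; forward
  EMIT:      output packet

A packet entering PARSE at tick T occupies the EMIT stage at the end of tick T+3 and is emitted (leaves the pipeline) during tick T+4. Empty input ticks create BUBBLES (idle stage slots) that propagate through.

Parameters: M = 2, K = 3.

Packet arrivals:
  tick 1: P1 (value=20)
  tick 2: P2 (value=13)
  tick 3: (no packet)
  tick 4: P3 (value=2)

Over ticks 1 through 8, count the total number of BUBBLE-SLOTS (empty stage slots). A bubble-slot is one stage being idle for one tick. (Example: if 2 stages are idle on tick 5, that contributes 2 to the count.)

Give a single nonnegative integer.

Tick 1: [PARSE:P1(v=20,ok=F), VALIDATE:-, TRANSFORM:-, EMIT:-] out:-; bubbles=3
Tick 2: [PARSE:P2(v=13,ok=F), VALIDATE:P1(v=20,ok=F), TRANSFORM:-, EMIT:-] out:-; bubbles=2
Tick 3: [PARSE:-, VALIDATE:P2(v=13,ok=T), TRANSFORM:P1(v=0,ok=F), EMIT:-] out:-; bubbles=2
Tick 4: [PARSE:P3(v=2,ok=F), VALIDATE:-, TRANSFORM:P2(v=39,ok=T), EMIT:P1(v=0,ok=F)] out:-; bubbles=1
Tick 5: [PARSE:-, VALIDATE:P3(v=2,ok=F), TRANSFORM:-, EMIT:P2(v=39,ok=T)] out:P1(v=0); bubbles=2
Tick 6: [PARSE:-, VALIDATE:-, TRANSFORM:P3(v=0,ok=F), EMIT:-] out:P2(v=39); bubbles=3
Tick 7: [PARSE:-, VALIDATE:-, TRANSFORM:-, EMIT:P3(v=0,ok=F)] out:-; bubbles=3
Tick 8: [PARSE:-, VALIDATE:-, TRANSFORM:-, EMIT:-] out:P3(v=0); bubbles=4
Total bubble-slots: 20

Answer: 20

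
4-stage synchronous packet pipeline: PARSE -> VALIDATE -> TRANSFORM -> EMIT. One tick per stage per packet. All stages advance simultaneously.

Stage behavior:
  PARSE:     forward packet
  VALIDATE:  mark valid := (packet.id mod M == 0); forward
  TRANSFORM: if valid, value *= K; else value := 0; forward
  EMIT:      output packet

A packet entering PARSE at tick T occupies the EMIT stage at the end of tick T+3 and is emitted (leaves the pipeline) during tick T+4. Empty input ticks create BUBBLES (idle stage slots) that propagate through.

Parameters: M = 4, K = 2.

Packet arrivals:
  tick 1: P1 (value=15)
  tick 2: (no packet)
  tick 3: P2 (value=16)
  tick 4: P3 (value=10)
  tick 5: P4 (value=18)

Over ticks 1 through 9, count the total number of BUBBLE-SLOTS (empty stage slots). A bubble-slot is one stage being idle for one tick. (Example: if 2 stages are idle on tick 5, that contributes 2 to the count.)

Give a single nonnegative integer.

Tick 1: [PARSE:P1(v=15,ok=F), VALIDATE:-, TRANSFORM:-, EMIT:-] out:-; bubbles=3
Tick 2: [PARSE:-, VALIDATE:P1(v=15,ok=F), TRANSFORM:-, EMIT:-] out:-; bubbles=3
Tick 3: [PARSE:P2(v=16,ok=F), VALIDATE:-, TRANSFORM:P1(v=0,ok=F), EMIT:-] out:-; bubbles=2
Tick 4: [PARSE:P3(v=10,ok=F), VALIDATE:P2(v=16,ok=F), TRANSFORM:-, EMIT:P1(v=0,ok=F)] out:-; bubbles=1
Tick 5: [PARSE:P4(v=18,ok=F), VALIDATE:P3(v=10,ok=F), TRANSFORM:P2(v=0,ok=F), EMIT:-] out:P1(v=0); bubbles=1
Tick 6: [PARSE:-, VALIDATE:P4(v=18,ok=T), TRANSFORM:P3(v=0,ok=F), EMIT:P2(v=0,ok=F)] out:-; bubbles=1
Tick 7: [PARSE:-, VALIDATE:-, TRANSFORM:P4(v=36,ok=T), EMIT:P3(v=0,ok=F)] out:P2(v=0); bubbles=2
Tick 8: [PARSE:-, VALIDATE:-, TRANSFORM:-, EMIT:P4(v=36,ok=T)] out:P3(v=0); bubbles=3
Tick 9: [PARSE:-, VALIDATE:-, TRANSFORM:-, EMIT:-] out:P4(v=36); bubbles=4
Total bubble-slots: 20

Answer: 20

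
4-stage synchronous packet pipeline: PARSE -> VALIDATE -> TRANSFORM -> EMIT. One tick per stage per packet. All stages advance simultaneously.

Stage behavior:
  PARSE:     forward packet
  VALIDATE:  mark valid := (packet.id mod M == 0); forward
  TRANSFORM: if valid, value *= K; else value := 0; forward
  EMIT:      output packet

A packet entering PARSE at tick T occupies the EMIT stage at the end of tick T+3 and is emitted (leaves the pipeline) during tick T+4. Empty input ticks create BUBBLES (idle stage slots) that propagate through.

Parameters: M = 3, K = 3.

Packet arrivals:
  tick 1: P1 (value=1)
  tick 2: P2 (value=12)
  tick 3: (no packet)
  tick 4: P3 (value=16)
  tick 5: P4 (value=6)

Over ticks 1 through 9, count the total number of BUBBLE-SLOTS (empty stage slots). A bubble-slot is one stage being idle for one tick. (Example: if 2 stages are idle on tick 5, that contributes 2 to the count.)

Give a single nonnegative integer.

Answer: 20

Derivation:
Tick 1: [PARSE:P1(v=1,ok=F), VALIDATE:-, TRANSFORM:-, EMIT:-] out:-; bubbles=3
Tick 2: [PARSE:P2(v=12,ok=F), VALIDATE:P1(v=1,ok=F), TRANSFORM:-, EMIT:-] out:-; bubbles=2
Tick 3: [PARSE:-, VALIDATE:P2(v=12,ok=F), TRANSFORM:P1(v=0,ok=F), EMIT:-] out:-; bubbles=2
Tick 4: [PARSE:P3(v=16,ok=F), VALIDATE:-, TRANSFORM:P2(v=0,ok=F), EMIT:P1(v=0,ok=F)] out:-; bubbles=1
Tick 5: [PARSE:P4(v=6,ok=F), VALIDATE:P3(v=16,ok=T), TRANSFORM:-, EMIT:P2(v=0,ok=F)] out:P1(v=0); bubbles=1
Tick 6: [PARSE:-, VALIDATE:P4(v=6,ok=F), TRANSFORM:P3(v=48,ok=T), EMIT:-] out:P2(v=0); bubbles=2
Tick 7: [PARSE:-, VALIDATE:-, TRANSFORM:P4(v=0,ok=F), EMIT:P3(v=48,ok=T)] out:-; bubbles=2
Tick 8: [PARSE:-, VALIDATE:-, TRANSFORM:-, EMIT:P4(v=0,ok=F)] out:P3(v=48); bubbles=3
Tick 9: [PARSE:-, VALIDATE:-, TRANSFORM:-, EMIT:-] out:P4(v=0); bubbles=4
Total bubble-slots: 20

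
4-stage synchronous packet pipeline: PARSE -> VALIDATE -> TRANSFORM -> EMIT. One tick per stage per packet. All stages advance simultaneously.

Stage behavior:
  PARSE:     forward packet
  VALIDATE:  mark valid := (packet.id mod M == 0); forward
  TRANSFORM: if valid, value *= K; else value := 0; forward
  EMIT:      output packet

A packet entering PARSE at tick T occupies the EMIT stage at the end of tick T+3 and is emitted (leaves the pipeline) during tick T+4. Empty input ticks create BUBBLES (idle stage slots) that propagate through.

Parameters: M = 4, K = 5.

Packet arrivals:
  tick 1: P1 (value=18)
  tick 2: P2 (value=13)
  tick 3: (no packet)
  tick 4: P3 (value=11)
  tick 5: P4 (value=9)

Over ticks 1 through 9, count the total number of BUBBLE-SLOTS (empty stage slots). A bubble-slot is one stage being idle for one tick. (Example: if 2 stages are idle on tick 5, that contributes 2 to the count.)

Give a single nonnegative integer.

Answer: 20

Derivation:
Tick 1: [PARSE:P1(v=18,ok=F), VALIDATE:-, TRANSFORM:-, EMIT:-] out:-; bubbles=3
Tick 2: [PARSE:P2(v=13,ok=F), VALIDATE:P1(v=18,ok=F), TRANSFORM:-, EMIT:-] out:-; bubbles=2
Tick 3: [PARSE:-, VALIDATE:P2(v=13,ok=F), TRANSFORM:P1(v=0,ok=F), EMIT:-] out:-; bubbles=2
Tick 4: [PARSE:P3(v=11,ok=F), VALIDATE:-, TRANSFORM:P2(v=0,ok=F), EMIT:P1(v=0,ok=F)] out:-; bubbles=1
Tick 5: [PARSE:P4(v=9,ok=F), VALIDATE:P3(v=11,ok=F), TRANSFORM:-, EMIT:P2(v=0,ok=F)] out:P1(v=0); bubbles=1
Tick 6: [PARSE:-, VALIDATE:P4(v=9,ok=T), TRANSFORM:P3(v=0,ok=F), EMIT:-] out:P2(v=0); bubbles=2
Tick 7: [PARSE:-, VALIDATE:-, TRANSFORM:P4(v=45,ok=T), EMIT:P3(v=0,ok=F)] out:-; bubbles=2
Tick 8: [PARSE:-, VALIDATE:-, TRANSFORM:-, EMIT:P4(v=45,ok=T)] out:P3(v=0); bubbles=3
Tick 9: [PARSE:-, VALIDATE:-, TRANSFORM:-, EMIT:-] out:P4(v=45); bubbles=4
Total bubble-slots: 20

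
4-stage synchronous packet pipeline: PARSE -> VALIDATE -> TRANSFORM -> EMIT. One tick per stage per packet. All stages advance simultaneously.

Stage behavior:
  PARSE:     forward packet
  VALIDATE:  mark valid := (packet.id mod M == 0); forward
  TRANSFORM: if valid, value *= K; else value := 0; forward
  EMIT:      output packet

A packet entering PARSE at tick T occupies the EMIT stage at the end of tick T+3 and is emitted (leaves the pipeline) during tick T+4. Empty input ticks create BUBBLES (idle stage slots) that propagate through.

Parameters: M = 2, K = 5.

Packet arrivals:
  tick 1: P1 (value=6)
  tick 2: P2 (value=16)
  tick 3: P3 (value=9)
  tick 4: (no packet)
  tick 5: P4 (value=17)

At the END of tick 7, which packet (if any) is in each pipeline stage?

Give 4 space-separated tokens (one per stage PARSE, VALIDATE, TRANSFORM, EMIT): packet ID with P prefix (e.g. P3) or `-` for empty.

Tick 1: [PARSE:P1(v=6,ok=F), VALIDATE:-, TRANSFORM:-, EMIT:-] out:-; in:P1
Tick 2: [PARSE:P2(v=16,ok=F), VALIDATE:P1(v=6,ok=F), TRANSFORM:-, EMIT:-] out:-; in:P2
Tick 3: [PARSE:P3(v=9,ok=F), VALIDATE:P2(v=16,ok=T), TRANSFORM:P1(v=0,ok=F), EMIT:-] out:-; in:P3
Tick 4: [PARSE:-, VALIDATE:P3(v=9,ok=F), TRANSFORM:P2(v=80,ok=T), EMIT:P1(v=0,ok=F)] out:-; in:-
Tick 5: [PARSE:P4(v=17,ok=F), VALIDATE:-, TRANSFORM:P3(v=0,ok=F), EMIT:P2(v=80,ok=T)] out:P1(v=0); in:P4
Tick 6: [PARSE:-, VALIDATE:P4(v=17,ok=T), TRANSFORM:-, EMIT:P3(v=0,ok=F)] out:P2(v=80); in:-
Tick 7: [PARSE:-, VALIDATE:-, TRANSFORM:P4(v=85,ok=T), EMIT:-] out:P3(v=0); in:-
At end of tick 7: ['-', '-', 'P4', '-']

Answer: - - P4 -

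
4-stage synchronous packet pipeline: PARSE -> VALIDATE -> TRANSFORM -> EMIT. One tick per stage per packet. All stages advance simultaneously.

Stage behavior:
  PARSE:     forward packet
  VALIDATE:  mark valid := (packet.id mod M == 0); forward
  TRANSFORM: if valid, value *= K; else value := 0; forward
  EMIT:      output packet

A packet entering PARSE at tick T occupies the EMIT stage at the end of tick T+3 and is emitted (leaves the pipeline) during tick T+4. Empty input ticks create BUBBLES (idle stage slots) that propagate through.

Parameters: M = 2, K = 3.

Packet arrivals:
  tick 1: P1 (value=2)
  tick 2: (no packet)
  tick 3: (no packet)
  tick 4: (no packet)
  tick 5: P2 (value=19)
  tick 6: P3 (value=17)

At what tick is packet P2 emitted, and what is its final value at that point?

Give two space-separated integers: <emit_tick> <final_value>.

Answer: 9 57

Derivation:
Tick 1: [PARSE:P1(v=2,ok=F), VALIDATE:-, TRANSFORM:-, EMIT:-] out:-; in:P1
Tick 2: [PARSE:-, VALIDATE:P1(v=2,ok=F), TRANSFORM:-, EMIT:-] out:-; in:-
Tick 3: [PARSE:-, VALIDATE:-, TRANSFORM:P1(v=0,ok=F), EMIT:-] out:-; in:-
Tick 4: [PARSE:-, VALIDATE:-, TRANSFORM:-, EMIT:P1(v=0,ok=F)] out:-; in:-
Tick 5: [PARSE:P2(v=19,ok=F), VALIDATE:-, TRANSFORM:-, EMIT:-] out:P1(v=0); in:P2
Tick 6: [PARSE:P3(v=17,ok=F), VALIDATE:P2(v=19,ok=T), TRANSFORM:-, EMIT:-] out:-; in:P3
Tick 7: [PARSE:-, VALIDATE:P3(v=17,ok=F), TRANSFORM:P2(v=57,ok=T), EMIT:-] out:-; in:-
Tick 8: [PARSE:-, VALIDATE:-, TRANSFORM:P3(v=0,ok=F), EMIT:P2(v=57,ok=T)] out:-; in:-
Tick 9: [PARSE:-, VALIDATE:-, TRANSFORM:-, EMIT:P3(v=0,ok=F)] out:P2(v=57); in:-
Tick 10: [PARSE:-, VALIDATE:-, TRANSFORM:-, EMIT:-] out:P3(v=0); in:-
P2: arrives tick 5, valid=True (id=2, id%2=0), emit tick 9, final value 57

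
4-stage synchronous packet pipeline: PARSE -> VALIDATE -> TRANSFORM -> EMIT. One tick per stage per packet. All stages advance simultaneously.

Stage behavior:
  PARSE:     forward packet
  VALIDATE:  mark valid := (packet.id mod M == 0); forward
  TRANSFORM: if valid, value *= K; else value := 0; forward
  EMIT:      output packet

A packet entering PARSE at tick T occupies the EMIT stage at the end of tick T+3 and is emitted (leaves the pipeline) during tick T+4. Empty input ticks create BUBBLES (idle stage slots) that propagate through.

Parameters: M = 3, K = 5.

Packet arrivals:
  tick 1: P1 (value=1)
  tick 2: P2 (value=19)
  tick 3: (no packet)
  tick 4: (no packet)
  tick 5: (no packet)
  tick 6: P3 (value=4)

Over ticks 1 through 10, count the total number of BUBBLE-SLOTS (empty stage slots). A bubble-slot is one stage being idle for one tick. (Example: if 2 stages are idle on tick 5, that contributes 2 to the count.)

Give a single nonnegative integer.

Tick 1: [PARSE:P1(v=1,ok=F), VALIDATE:-, TRANSFORM:-, EMIT:-] out:-; bubbles=3
Tick 2: [PARSE:P2(v=19,ok=F), VALIDATE:P1(v=1,ok=F), TRANSFORM:-, EMIT:-] out:-; bubbles=2
Tick 3: [PARSE:-, VALIDATE:P2(v=19,ok=F), TRANSFORM:P1(v=0,ok=F), EMIT:-] out:-; bubbles=2
Tick 4: [PARSE:-, VALIDATE:-, TRANSFORM:P2(v=0,ok=F), EMIT:P1(v=0,ok=F)] out:-; bubbles=2
Tick 5: [PARSE:-, VALIDATE:-, TRANSFORM:-, EMIT:P2(v=0,ok=F)] out:P1(v=0); bubbles=3
Tick 6: [PARSE:P3(v=4,ok=F), VALIDATE:-, TRANSFORM:-, EMIT:-] out:P2(v=0); bubbles=3
Tick 7: [PARSE:-, VALIDATE:P3(v=4,ok=T), TRANSFORM:-, EMIT:-] out:-; bubbles=3
Tick 8: [PARSE:-, VALIDATE:-, TRANSFORM:P3(v=20,ok=T), EMIT:-] out:-; bubbles=3
Tick 9: [PARSE:-, VALIDATE:-, TRANSFORM:-, EMIT:P3(v=20,ok=T)] out:-; bubbles=3
Tick 10: [PARSE:-, VALIDATE:-, TRANSFORM:-, EMIT:-] out:P3(v=20); bubbles=4
Total bubble-slots: 28

Answer: 28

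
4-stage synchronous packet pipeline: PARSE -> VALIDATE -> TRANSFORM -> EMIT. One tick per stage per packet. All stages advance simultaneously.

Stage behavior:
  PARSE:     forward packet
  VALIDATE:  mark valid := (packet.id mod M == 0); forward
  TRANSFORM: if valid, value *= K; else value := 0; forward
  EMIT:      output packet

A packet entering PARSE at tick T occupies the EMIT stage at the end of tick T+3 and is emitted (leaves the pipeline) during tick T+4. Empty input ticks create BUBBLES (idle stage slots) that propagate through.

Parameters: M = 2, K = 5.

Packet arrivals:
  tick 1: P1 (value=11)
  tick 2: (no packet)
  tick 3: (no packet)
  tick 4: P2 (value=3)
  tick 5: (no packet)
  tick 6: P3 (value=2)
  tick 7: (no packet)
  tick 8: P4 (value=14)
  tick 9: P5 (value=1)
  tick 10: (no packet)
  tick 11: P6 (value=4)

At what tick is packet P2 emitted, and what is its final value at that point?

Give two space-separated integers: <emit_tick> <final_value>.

Tick 1: [PARSE:P1(v=11,ok=F), VALIDATE:-, TRANSFORM:-, EMIT:-] out:-; in:P1
Tick 2: [PARSE:-, VALIDATE:P1(v=11,ok=F), TRANSFORM:-, EMIT:-] out:-; in:-
Tick 3: [PARSE:-, VALIDATE:-, TRANSFORM:P1(v=0,ok=F), EMIT:-] out:-; in:-
Tick 4: [PARSE:P2(v=3,ok=F), VALIDATE:-, TRANSFORM:-, EMIT:P1(v=0,ok=F)] out:-; in:P2
Tick 5: [PARSE:-, VALIDATE:P2(v=3,ok=T), TRANSFORM:-, EMIT:-] out:P1(v=0); in:-
Tick 6: [PARSE:P3(v=2,ok=F), VALIDATE:-, TRANSFORM:P2(v=15,ok=T), EMIT:-] out:-; in:P3
Tick 7: [PARSE:-, VALIDATE:P3(v=2,ok=F), TRANSFORM:-, EMIT:P2(v=15,ok=T)] out:-; in:-
Tick 8: [PARSE:P4(v=14,ok=F), VALIDATE:-, TRANSFORM:P3(v=0,ok=F), EMIT:-] out:P2(v=15); in:P4
Tick 9: [PARSE:P5(v=1,ok=F), VALIDATE:P4(v=14,ok=T), TRANSFORM:-, EMIT:P3(v=0,ok=F)] out:-; in:P5
Tick 10: [PARSE:-, VALIDATE:P5(v=1,ok=F), TRANSFORM:P4(v=70,ok=T), EMIT:-] out:P3(v=0); in:-
Tick 11: [PARSE:P6(v=4,ok=F), VALIDATE:-, TRANSFORM:P5(v=0,ok=F), EMIT:P4(v=70,ok=T)] out:-; in:P6
Tick 12: [PARSE:-, VALIDATE:P6(v=4,ok=T), TRANSFORM:-, EMIT:P5(v=0,ok=F)] out:P4(v=70); in:-
Tick 13: [PARSE:-, VALIDATE:-, TRANSFORM:P6(v=20,ok=T), EMIT:-] out:P5(v=0); in:-
Tick 14: [PARSE:-, VALIDATE:-, TRANSFORM:-, EMIT:P6(v=20,ok=T)] out:-; in:-
Tick 15: [PARSE:-, VALIDATE:-, TRANSFORM:-, EMIT:-] out:P6(v=20); in:-
P2: arrives tick 4, valid=True (id=2, id%2=0), emit tick 8, final value 15

Answer: 8 15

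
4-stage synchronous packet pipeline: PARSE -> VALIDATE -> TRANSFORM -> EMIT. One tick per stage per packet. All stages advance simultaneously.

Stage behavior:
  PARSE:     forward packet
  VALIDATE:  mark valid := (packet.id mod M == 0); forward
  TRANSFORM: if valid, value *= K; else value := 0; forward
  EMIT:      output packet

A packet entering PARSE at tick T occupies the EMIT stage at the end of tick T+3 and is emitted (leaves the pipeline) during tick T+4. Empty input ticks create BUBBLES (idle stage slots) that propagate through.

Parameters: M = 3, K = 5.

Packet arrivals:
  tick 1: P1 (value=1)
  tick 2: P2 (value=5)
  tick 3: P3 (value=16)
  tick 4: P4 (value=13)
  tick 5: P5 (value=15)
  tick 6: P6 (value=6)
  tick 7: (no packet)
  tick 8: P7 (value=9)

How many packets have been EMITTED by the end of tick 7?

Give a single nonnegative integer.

Answer: 3

Derivation:
Tick 1: [PARSE:P1(v=1,ok=F), VALIDATE:-, TRANSFORM:-, EMIT:-] out:-; in:P1
Tick 2: [PARSE:P2(v=5,ok=F), VALIDATE:P1(v=1,ok=F), TRANSFORM:-, EMIT:-] out:-; in:P2
Tick 3: [PARSE:P3(v=16,ok=F), VALIDATE:P2(v=5,ok=F), TRANSFORM:P1(v=0,ok=F), EMIT:-] out:-; in:P3
Tick 4: [PARSE:P4(v=13,ok=F), VALIDATE:P3(v=16,ok=T), TRANSFORM:P2(v=0,ok=F), EMIT:P1(v=0,ok=F)] out:-; in:P4
Tick 5: [PARSE:P5(v=15,ok=F), VALIDATE:P4(v=13,ok=F), TRANSFORM:P3(v=80,ok=T), EMIT:P2(v=0,ok=F)] out:P1(v=0); in:P5
Tick 6: [PARSE:P6(v=6,ok=F), VALIDATE:P5(v=15,ok=F), TRANSFORM:P4(v=0,ok=F), EMIT:P3(v=80,ok=T)] out:P2(v=0); in:P6
Tick 7: [PARSE:-, VALIDATE:P6(v=6,ok=T), TRANSFORM:P5(v=0,ok=F), EMIT:P4(v=0,ok=F)] out:P3(v=80); in:-
Emitted by tick 7: ['P1', 'P2', 'P3']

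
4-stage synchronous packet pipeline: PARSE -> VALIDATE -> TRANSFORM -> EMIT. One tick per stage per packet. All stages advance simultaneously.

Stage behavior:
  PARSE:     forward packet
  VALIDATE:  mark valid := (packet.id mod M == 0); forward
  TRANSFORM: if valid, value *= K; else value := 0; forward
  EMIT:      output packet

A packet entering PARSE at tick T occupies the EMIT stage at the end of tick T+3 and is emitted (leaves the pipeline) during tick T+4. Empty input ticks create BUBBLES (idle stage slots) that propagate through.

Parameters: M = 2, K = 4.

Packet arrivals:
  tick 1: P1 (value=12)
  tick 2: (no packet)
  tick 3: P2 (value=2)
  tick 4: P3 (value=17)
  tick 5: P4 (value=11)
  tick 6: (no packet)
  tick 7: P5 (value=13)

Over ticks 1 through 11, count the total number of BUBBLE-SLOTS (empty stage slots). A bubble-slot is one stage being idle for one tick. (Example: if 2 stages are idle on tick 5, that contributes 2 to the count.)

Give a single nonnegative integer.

Tick 1: [PARSE:P1(v=12,ok=F), VALIDATE:-, TRANSFORM:-, EMIT:-] out:-; bubbles=3
Tick 2: [PARSE:-, VALIDATE:P1(v=12,ok=F), TRANSFORM:-, EMIT:-] out:-; bubbles=3
Tick 3: [PARSE:P2(v=2,ok=F), VALIDATE:-, TRANSFORM:P1(v=0,ok=F), EMIT:-] out:-; bubbles=2
Tick 4: [PARSE:P3(v=17,ok=F), VALIDATE:P2(v=2,ok=T), TRANSFORM:-, EMIT:P1(v=0,ok=F)] out:-; bubbles=1
Tick 5: [PARSE:P4(v=11,ok=F), VALIDATE:P3(v=17,ok=F), TRANSFORM:P2(v=8,ok=T), EMIT:-] out:P1(v=0); bubbles=1
Tick 6: [PARSE:-, VALIDATE:P4(v=11,ok=T), TRANSFORM:P3(v=0,ok=F), EMIT:P2(v=8,ok=T)] out:-; bubbles=1
Tick 7: [PARSE:P5(v=13,ok=F), VALIDATE:-, TRANSFORM:P4(v=44,ok=T), EMIT:P3(v=0,ok=F)] out:P2(v=8); bubbles=1
Tick 8: [PARSE:-, VALIDATE:P5(v=13,ok=F), TRANSFORM:-, EMIT:P4(v=44,ok=T)] out:P3(v=0); bubbles=2
Tick 9: [PARSE:-, VALIDATE:-, TRANSFORM:P5(v=0,ok=F), EMIT:-] out:P4(v=44); bubbles=3
Tick 10: [PARSE:-, VALIDATE:-, TRANSFORM:-, EMIT:P5(v=0,ok=F)] out:-; bubbles=3
Tick 11: [PARSE:-, VALIDATE:-, TRANSFORM:-, EMIT:-] out:P5(v=0); bubbles=4
Total bubble-slots: 24

Answer: 24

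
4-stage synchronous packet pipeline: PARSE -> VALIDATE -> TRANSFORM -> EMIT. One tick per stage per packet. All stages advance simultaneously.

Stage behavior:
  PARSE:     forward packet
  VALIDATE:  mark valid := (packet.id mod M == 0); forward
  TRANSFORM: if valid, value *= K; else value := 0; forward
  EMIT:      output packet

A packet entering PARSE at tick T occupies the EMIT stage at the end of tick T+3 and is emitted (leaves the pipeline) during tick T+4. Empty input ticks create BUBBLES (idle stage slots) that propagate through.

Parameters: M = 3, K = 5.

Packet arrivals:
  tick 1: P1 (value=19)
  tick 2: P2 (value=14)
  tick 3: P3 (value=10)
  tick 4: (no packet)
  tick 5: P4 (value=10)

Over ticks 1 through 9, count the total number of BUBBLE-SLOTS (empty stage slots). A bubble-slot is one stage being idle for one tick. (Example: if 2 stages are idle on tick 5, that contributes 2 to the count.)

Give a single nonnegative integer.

Answer: 20

Derivation:
Tick 1: [PARSE:P1(v=19,ok=F), VALIDATE:-, TRANSFORM:-, EMIT:-] out:-; bubbles=3
Tick 2: [PARSE:P2(v=14,ok=F), VALIDATE:P1(v=19,ok=F), TRANSFORM:-, EMIT:-] out:-; bubbles=2
Tick 3: [PARSE:P3(v=10,ok=F), VALIDATE:P2(v=14,ok=F), TRANSFORM:P1(v=0,ok=F), EMIT:-] out:-; bubbles=1
Tick 4: [PARSE:-, VALIDATE:P3(v=10,ok=T), TRANSFORM:P2(v=0,ok=F), EMIT:P1(v=0,ok=F)] out:-; bubbles=1
Tick 5: [PARSE:P4(v=10,ok=F), VALIDATE:-, TRANSFORM:P3(v=50,ok=T), EMIT:P2(v=0,ok=F)] out:P1(v=0); bubbles=1
Tick 6: [PARSE:-, VALIDATE:P4(v=10,ok=F), TRANSFORM:-, EMIT:P3(v=50,ok=T)] out:P2(v=0); bubbles=2
Tick 7: [PARSE:-, VALIDATE:-, TRANSFORM:P4(v=0,ok=F), EMIT:-] out:P3(v=50); bubbles=3
Tick 8: [PARSE:-, VALIDATE:-, TRANSFORM:-, EMIT:P4(v=0,ok=F)] out:-; bubbles=3
Tick 9: [PARSE:-, VALIDATE:-, TRANSFORM:-, EMIT:-] out:P4(v=0); bubbles=4
Total bubble-slots: 20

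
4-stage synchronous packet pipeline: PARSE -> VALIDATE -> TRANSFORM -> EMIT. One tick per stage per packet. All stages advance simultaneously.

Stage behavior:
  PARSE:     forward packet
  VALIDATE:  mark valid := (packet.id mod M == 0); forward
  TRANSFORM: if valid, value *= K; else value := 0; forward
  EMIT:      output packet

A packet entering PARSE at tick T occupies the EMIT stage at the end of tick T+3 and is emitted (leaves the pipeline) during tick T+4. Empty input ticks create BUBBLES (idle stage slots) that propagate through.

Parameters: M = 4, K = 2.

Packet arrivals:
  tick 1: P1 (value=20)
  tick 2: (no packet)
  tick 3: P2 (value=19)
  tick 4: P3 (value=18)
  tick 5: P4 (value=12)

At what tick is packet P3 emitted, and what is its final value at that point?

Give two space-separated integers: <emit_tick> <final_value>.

Tick 1: [PARSE:P1(v=20,ok=F), VALIDATE:-, TRANSFORM:-, EMIT:-] out:-; in:P1
Tick 2: [PARSE:-, VALIDATE:P1(v=20,ok=F), TRANSFORM:-, EMIT:-] out:-; in:-
Tick 3: [PARSE:P2(v=19,ok=F), VALIDATE:-, TRANSFORM:P1(v=0,ok=F), EMIT:-] out:-; in:P2
Tick 4: [PARSE:P3(v=18,ok=F), VALIDATE:P2(v=19,ok=F), TRANSFORM:-, EMIT:P1(v=0,ok=F)] out:-; in:P3
Tick 5: [PARSE:P4(v=12,ok=F), VALIDATE:P3(v=18,ok=F), TRANSFORM:P2(v=0,ok=F), EMIT:-] out:P1(v=0); in:P4
Tick 6: [PARSE:-, VALIDATE:P4(v=12,ok=T), TRANSFORM:P3(v=0,ok=F), EMIT:P2(v=0,ok=F)] out:-; in:-
Tick 7: [PARSE:-, VALIDATE:-, TRANSFORM:P4(v=24,ok=T), EMIT:P3(v=0,ok=F)] out:P2(v=0); in:-
Tick 8: [PARSE:-, VALIDATE:-, TRANSFORM:-, EMIT:P4(v=24,ok=T)] out:P3(v=0); in:-
Tick 9: [PARSE:-, VALIDATE:-, TRANSFORM:-, EMIT:-] out:P4(v=24); in:-
P3: arrives tick 4, valid=False (id=3, id%4=3), emit tick 8, final value 0

Answer: 8 0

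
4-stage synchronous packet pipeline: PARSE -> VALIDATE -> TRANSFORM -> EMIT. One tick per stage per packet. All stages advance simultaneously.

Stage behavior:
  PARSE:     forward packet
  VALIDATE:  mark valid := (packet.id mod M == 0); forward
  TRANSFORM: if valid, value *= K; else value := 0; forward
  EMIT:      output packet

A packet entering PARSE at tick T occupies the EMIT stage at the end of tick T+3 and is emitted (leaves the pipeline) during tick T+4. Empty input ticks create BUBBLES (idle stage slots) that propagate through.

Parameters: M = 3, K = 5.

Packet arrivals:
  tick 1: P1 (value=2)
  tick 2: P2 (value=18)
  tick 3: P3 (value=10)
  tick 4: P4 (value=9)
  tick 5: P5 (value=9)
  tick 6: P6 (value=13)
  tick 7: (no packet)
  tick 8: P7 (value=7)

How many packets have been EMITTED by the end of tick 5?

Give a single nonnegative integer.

Tick 1: [PARSE:P1(v=2,ok=F), VALIDATE:-, TRANSFORM:-, EMIT:-] out:-; in:P1
Tick 2: [PARSE:P2(v=18,ok=F), VALIDATE:P1(v=2,ok=F), TRANSFORM:-, EMIT:-] out:-; in:P2
Tick 3: [PARSE:P3(v=10,ok=F), VALIDATE:P2(v=18,ok=F), TRANSFORM:P1(v=0,ok=F), EMIT:-] out:-; in:P3
Tick 4: [PARSE:P4(v=9,ok=F), VALIDATE:P3(v=10,ok=T), TRANSFORM:P2(v=0,ok=F), EMIT:P1(v=0,ok=F)] out:-; in:P4
Tick 5: [PARSE:P5(v=9,ok=F), VALIDATE:P4(v=9,ok=F), TRANSFORM:P3(v=50,ok=T), EMIT:P2(v=0,ok=F)] out:P1(v=0); in:P5
Emitted by tick 5: ['P1']

Answer: 1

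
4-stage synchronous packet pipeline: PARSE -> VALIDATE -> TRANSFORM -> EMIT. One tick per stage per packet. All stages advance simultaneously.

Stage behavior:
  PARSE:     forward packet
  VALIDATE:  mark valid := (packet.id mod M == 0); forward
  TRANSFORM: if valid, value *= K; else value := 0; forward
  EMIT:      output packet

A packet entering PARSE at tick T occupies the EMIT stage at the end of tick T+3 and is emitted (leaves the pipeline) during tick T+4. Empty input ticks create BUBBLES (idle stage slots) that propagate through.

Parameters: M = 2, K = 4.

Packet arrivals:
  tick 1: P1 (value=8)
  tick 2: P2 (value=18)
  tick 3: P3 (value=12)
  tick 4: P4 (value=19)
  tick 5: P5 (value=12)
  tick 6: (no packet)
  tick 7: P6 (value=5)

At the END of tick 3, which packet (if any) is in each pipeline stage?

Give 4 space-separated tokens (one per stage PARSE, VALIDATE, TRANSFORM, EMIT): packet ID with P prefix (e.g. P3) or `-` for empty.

Tick 1: [PARSE:P1(v=8,ok=F), VALIDATE:-, TRANSFORM:-, EMIT:-] out:-; in:P1
Tick 2: [PARSE:P2(v=18,ok=F), VALIDATE:P1(v=8,ok=F), TRANSFORM:-, EMIT:-] out:-; in:P2
Tick 3: [PARSE:P3(v=12,ok=F), VALIDATE:P2(v=18,ok=T), TRANSFORM:P1(v=0,ok=F), EMIT:-] out:-; in:P3
At end of tick 3: ['P3', 'P2', 'P1', '-']

Answer: P3 P2 P1 -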